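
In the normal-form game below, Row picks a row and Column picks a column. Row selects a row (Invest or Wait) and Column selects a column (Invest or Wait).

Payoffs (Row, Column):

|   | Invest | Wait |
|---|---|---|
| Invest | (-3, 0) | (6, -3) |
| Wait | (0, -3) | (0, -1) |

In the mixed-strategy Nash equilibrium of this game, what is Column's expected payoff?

First find x, the probability Row plays Invest, from Column's indifference between Invest and Wait: −3(1−x) = −3x − (1−x), giving x = 2/5.
Since Column is indifferent in equilibrium, Column's expected payoff equals the payoff from either column against (2/5, 3/5). Using Invest: −3(3/5) = -9/5.

-9/5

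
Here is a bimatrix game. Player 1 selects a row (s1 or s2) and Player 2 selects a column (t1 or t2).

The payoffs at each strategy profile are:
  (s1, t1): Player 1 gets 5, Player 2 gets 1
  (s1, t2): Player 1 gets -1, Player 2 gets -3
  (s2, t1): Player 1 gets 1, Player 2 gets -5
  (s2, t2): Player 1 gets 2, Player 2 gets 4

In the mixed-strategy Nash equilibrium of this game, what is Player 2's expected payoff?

First find p, the probability Player 1 plays s1, from Player 2's indifference between t1 and t2: p − 5(1−p) = −3p + 4(1−p), giving p = 9/13.
Since Player 2 is indifferent in equilibrium, Player 2's expected payoff equals the payoff from either column against (9/13, 4/13). Using t1: (9/13) − 5(4/13) = -11/13.

-11/13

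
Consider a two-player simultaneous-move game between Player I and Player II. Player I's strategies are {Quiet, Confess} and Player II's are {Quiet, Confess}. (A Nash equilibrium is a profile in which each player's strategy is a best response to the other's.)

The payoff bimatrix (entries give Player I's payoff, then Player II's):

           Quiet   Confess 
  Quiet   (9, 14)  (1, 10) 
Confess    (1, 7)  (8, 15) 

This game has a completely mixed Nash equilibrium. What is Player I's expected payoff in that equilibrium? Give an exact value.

71/15

First find q, the probability Player II plays Quiet, from Player I's indifference between Quiet and Confess: 9q + (1−q) = q + 8(1−q), giving q = 7/15.
Since Player I is indifferent in equilibrium, Player I's expected payoff equals the payoff from either row against (7/15, 8/15). Using Quiet: 9(7/15) + (8/15) = 71/15.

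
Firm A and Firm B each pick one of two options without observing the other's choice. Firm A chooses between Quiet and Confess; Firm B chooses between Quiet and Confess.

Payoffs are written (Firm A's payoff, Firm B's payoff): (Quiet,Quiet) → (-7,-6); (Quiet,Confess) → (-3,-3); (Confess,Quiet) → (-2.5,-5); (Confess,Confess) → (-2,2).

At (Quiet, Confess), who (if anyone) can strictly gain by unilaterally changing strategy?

Firm A

Firm A at (Quiet, Confess) earns -3; deviating to Confess yields -2 — a strict improvement.
Firm B earns -3; deviating to Quiet yields -6 — not better.
Only Firm A has a strictly profitable deviation.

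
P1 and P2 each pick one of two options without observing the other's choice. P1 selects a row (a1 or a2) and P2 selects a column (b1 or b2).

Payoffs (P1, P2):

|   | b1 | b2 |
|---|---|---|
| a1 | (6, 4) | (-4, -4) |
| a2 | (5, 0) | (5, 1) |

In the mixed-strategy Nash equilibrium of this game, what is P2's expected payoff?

4/9

First find p, the probability P1 plays a1, from P2's indifference between b1 and b2: 4p = −4p + (1−p), giving p = 1/9.
Since P2 is indifferent in equilibrium, P2's expected payoff equals the payoff from either column against (1/9, 8/9). Using b1: 4(1/9) = 4/9.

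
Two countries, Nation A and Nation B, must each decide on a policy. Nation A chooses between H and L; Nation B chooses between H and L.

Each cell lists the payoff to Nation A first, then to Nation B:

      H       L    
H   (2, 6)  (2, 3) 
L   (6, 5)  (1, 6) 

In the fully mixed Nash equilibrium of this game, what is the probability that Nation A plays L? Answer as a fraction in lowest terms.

Let r be the probability that Nation A plays H. In a completely mixed equilibrium, Nation B must be indifferent between H and L.
Nation B's expected payoff from H is 6r + 5(1−r); from L it is 3r + 6(1−r).
Setting these equal: r + 5 = −3r + 6, so r = 1/4.
Therefore Nation A plays L with probability 1 − 1/4 = 3/4.

3/4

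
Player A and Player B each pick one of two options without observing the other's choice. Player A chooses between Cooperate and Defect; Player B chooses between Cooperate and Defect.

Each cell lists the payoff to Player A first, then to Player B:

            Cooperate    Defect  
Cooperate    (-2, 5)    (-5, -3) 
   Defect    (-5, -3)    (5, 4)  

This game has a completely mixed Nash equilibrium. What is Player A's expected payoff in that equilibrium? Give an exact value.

First find q, the probability Player B plays Cooperate, from Player A's indifference between Cooperate and Defect: −2q − 5(1−q) = −5q + 5(1−q), giving q = 10/13.
Since Player A is indifferent in equilibrium, Player A's expected payoff equals the payoff from either row against (10/13, 3/13). Using Cooperate: −2(10/13) − 5(3/13) = -35/13.

-35/13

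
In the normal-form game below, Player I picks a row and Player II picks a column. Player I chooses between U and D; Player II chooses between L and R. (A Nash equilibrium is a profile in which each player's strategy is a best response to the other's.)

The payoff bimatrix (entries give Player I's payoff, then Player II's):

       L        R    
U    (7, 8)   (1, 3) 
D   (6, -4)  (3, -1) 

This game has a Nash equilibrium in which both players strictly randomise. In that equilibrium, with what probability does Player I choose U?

3/8

Let p be the probability that Player I plays U. In a completely mixed equilibrium, Player II must be indifferent between L and R.
Player II's expected payoff from L is 8p − 4(1−p); from R it is 3p − (1−p).
Setting these equal: 12p − 4 = 4p − 1, so p = 3/8.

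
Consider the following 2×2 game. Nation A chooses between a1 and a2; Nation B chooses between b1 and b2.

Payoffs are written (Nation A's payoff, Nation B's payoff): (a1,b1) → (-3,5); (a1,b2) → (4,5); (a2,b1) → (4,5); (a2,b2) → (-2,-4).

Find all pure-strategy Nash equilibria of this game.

(a1, b2) and (a2, b1)

(a1, b1): Nation A prefers a2 (4 > -3) — not an equilibrium.
(a1, b2): Nation A gets 4 ≥ -2 from a2, and Nation B gets 5 ≥ 5 from b1 — Nash equilibrium.
(a2, b1): Nation A gets 4 ≥ -3 from a1, and Nation B gets 5 ≥ -4 from b2 — Nash equilibrium.
(a2, b2): Nation A prefers a1 (4 > -2); Nation B prefers b1 (5 > -4) — not an equilibrium.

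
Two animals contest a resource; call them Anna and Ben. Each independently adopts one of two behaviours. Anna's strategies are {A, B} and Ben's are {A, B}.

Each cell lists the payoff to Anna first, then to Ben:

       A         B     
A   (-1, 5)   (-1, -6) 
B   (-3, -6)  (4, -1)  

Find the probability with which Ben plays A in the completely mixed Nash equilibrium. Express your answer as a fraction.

Let c be the probability that Ben plays A. In a completely mixed equilibrium, Anna must be indifferent between A and B.
Anna's expected payoff from A is −c − (1−c); from B it is −3c + 4(1−c).
Setting these equal: -1 = −7c + 4, so c = 5/7.

5/7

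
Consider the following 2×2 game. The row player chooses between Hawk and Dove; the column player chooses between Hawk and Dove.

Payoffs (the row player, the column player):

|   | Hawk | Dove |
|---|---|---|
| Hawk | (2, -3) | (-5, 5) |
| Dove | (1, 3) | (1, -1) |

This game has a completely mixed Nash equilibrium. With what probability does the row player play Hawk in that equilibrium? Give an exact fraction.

1/3

Let r be the probability that the row player plays Hawk. In a completely mixed equilibrium, the column player must be indifferent between Hawk and Dove.
The column player's expected payoff from Hawk is −3r + 3(1−r); from Dove it is 5r − (1−r).
Setting these equal: −6r + 3 = 6r − 1, so r = 1/3.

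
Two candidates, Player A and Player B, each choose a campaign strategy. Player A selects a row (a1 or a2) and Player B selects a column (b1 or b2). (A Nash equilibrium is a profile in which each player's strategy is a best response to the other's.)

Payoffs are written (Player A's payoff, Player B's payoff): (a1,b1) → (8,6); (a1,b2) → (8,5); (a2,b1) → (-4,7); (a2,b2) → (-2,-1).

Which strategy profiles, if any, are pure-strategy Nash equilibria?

(a1, b1): Player A gets 8 ≥ -4 from a2, and Player B gets 6 ≥ 5 from b2 — Nash equilibrium.
(a1, b2): Player B prefers b1 (6 > 5) — not an equilibrium.
(a2, b1): Player A prefers a1 (8 > -4) — not an equilibrium.
(a2, b2): Player A prefers a1 (8 > -2); Player B prefers b1 (7 > -1) — not an equilibrium.

(a1, b1)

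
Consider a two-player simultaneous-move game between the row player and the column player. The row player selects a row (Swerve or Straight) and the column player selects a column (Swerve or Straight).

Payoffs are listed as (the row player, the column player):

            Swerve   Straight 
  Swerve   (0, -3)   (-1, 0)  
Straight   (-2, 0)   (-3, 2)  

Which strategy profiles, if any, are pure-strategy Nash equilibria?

(Swerve, Swerve): the column player prefers Straight (0 > -3) — not an equilibrium.
(Swerve, Straight): the row player gets -1 ≥ -3 from Straight, and the column player gets 0 ≥ -3 from Swerve — Nash equilibrium.
(Straight, Swerve): the row player prefers Swerve (0 > -2); the column player prefers Straight (2 > 0) — not an equilibrium.
(Straight, Straight): the row player prefers Swerve (-1 > -3) — not an equilibrium.

(Swerve, Straight)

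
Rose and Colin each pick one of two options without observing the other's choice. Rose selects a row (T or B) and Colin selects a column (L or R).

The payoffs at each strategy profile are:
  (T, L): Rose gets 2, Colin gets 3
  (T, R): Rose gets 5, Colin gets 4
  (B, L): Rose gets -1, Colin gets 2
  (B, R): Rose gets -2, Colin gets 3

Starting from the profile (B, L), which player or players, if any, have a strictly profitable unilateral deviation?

Rose at (B, L) earns -1; deviating to T yields 2 — a strict improvement.
Colin earns 2; deviating to R yields 3 — a strict improvement.
Both Rose and Colin have strictly profitable deviations.

Both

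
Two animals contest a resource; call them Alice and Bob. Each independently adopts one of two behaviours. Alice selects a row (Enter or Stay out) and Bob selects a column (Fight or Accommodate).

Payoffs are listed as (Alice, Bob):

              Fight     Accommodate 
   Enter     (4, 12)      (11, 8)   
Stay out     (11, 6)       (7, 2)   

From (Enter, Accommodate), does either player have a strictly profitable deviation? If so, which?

Alice at (Enter, Accommodate) earns 11; deviating to Stay out yields 7 — not better.
Bob earns 8; deviating to Fight yields 12 — a strict improvement.
Only Bob has a strictly profitable deviation.

Bob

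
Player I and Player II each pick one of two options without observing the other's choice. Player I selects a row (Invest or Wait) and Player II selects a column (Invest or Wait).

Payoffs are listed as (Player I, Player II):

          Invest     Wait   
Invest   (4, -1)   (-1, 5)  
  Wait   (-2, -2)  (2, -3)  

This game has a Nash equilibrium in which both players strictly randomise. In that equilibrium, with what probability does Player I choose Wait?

Let r be the probability that Player I plays Invest. In a completely mixed equilibrium, Player II must be indifferent between Invest and Wait.
Player II's expected payoff from Invest is −r − 2(1−r); from Wait it is 5r − 3(1−r).
Setting these equal: r − 2 = 8r − 3, so r = 1/7.
Therefore Player I plays Wait with probability 1 − 1/7 = 6/7.

6/7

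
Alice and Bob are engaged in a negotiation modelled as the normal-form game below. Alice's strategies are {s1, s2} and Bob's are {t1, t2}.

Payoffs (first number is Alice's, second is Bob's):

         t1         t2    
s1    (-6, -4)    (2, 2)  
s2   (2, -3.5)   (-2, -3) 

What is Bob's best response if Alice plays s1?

Against s1, Bob earns -4 from t1 and 2 from t2.
So t2 is the best response.

t2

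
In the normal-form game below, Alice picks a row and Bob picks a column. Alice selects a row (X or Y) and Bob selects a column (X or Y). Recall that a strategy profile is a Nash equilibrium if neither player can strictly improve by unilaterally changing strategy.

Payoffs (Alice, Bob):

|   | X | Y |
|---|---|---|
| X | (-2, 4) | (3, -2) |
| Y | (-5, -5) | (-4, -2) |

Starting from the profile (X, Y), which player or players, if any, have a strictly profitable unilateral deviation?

Alice at (X, Y) earns 3; deviating to Y yields -4 — not better.
Bob earns -2; deviating to X yields 4 — a strict improvement.
Only Bob has a strictly profitable deviation.

Bob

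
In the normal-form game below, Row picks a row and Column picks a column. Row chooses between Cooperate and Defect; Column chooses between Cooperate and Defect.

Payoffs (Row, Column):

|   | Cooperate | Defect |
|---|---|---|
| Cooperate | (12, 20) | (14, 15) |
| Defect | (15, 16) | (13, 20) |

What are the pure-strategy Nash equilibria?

(Cooperate, Cooperate): Row prefers Defect (15 > 12) — not an equilibrium.
(Cooperate, Defect): Column prefers Cooperate (20 > 15) — not an equilibrium.
(Defect, Cooperate): Column prefers Defect (20 > 16) — not an equilibrium.
(Defect, Defect): Row prefers Cooperate (14 > 13) — not an equilibrium.

none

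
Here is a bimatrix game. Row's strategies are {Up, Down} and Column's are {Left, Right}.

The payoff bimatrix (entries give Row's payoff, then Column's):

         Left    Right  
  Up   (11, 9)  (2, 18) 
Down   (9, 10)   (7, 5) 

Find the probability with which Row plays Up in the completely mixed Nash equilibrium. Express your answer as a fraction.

5/14

Let p be the probability that Row plays Up. In a completely mixed equilibrium, Column must be indifferent between Left and Right.
Column's expected payoff from Left is 9p + 10(1−p); from Right it is 18p + 5(1−p).
Setting these equal: −p + 10 = 13p + 5, so p = 5/14.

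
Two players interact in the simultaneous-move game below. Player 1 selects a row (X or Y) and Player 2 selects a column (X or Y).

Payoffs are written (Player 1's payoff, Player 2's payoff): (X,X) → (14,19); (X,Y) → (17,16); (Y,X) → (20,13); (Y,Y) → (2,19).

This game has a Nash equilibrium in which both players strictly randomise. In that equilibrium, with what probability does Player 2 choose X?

Let c be the probability that Player 2 plays X. In a completely mixed equilibrium, Player 1 must be indifferent between X and Y.
Player 1's expected payoff from X is 14c + 17(1−c); from Y it is 20c + 2(1−c).
Setting these equal: −3c + 17 = 18c + 2, so c = 5/7.

5/7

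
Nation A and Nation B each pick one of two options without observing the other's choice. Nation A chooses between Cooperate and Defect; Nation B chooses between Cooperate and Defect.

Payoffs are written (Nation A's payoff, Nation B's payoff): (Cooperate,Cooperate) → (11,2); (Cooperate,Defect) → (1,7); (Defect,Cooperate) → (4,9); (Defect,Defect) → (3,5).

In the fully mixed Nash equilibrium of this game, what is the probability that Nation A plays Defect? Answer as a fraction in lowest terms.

5/9

Let p be the probability that Nation A plays Cooperate. In a completely mixed equilibrium, Nation B must be indifferent between Cooperate and Defect.
Nation B's expected payoff from Cooperate is 2p + 9(1−p); from Defect it is 7p + 5(1−p).
Setting these equal: −7p + 9 = 2p + 5, so p = 4/9.
Therefore Nation A plays Defect with probability 1 − 4/9 = 5/9.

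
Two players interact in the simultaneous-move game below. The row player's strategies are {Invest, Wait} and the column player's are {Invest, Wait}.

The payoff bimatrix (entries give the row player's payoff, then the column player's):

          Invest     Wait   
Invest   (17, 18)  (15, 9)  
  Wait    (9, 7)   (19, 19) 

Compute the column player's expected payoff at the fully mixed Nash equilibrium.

93/7

First find p, the probability the row player plays Invest, from the column player's indifference between Invest and Wait: 18p + 7(1−p) = 9p + 19(1−p), giving p = 4/7.
Since the column player is indifferent in equilibrium, the column player's expected payoff equals the payoff from either column against (4/7, 3/7). Using Invest: 18(4/7) + 7(3/7) = 93/7.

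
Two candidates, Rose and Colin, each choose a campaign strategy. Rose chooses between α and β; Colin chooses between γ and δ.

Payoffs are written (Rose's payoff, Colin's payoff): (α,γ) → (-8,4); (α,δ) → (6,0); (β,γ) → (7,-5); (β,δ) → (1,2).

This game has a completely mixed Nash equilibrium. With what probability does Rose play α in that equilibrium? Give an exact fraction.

Let p be the probability that Rose plays α. In a completely mixed equilibrium, Colin must be indifferent between γ and δ.
Colin's expected payoff from γ is 4p − 5(1−p); from δ it is 2(1−p).
Setting these equal: 9p − 5 = −2p + 2, so p = 7/11.

7/11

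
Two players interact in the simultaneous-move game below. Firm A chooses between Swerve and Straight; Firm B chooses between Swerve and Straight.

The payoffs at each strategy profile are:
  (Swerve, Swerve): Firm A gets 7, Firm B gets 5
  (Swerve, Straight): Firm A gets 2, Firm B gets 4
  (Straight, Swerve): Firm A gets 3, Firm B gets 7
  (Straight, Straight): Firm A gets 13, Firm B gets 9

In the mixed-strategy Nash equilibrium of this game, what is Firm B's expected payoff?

17/3

First find x, the probability Firm A plays Swerve, from Firm B's indifference between Swerve and Straight: 5x + 7(1−x) = 4x + 9(1−x), giving x = 2/3.
Since Firm B is indifferent in equilibrium, Firm B's expected payoff equals the payoff from either column against (2/3, 1/3). Using Swerve: 5(2/3) + 7(1/3) = 17/3.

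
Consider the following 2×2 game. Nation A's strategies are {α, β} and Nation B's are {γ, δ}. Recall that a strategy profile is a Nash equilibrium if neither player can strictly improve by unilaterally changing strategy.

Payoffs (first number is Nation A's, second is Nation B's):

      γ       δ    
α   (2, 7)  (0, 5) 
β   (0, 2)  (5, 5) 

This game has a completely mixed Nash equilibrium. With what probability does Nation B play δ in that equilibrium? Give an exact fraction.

2/7

Let c be the probability that Nation B plays γ. In a completely mixed equilibrium, Nation A must be indifferent between α and β.
Nation A's expected payoff from α is 2c; from β it is 5(1−c).
Setting these equal: 2c = −5c + 5, so c = 5/7.
Therefore Nation B plays δ with probability 1 − 5/7 = 2/7.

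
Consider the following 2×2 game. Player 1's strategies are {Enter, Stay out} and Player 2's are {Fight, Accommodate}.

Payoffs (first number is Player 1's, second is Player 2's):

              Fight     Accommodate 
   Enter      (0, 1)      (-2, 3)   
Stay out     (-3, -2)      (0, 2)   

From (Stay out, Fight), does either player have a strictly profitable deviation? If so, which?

Both

Player 1 at (Stay out, Fight) earns -3; deviating to Enter yields 0 — a strict improvement.
Player 2 earns -2; deviating to Accommodate yields 2 — a strict improvement.
Both Player 1 and Player 2 have strictly profitable deviations.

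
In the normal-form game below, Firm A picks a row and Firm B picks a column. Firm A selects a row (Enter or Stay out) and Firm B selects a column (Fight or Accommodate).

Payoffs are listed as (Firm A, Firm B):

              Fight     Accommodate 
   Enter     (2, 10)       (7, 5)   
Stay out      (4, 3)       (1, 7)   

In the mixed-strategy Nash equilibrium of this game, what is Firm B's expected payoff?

55/9

First find p, the probability Firm A plays Enter, from Firm B's indifference between Fight and Accommodate: 10p + 3(1−p) = 5p + 7(1−p), giving p = 4/9.
Since Firm B is indifferent in equilibrium, Firm B's expected payoff equals the payoff from either column against (4/9, 5/9). Using Fight: 10(4/9) + 3(5/9) = 55/9.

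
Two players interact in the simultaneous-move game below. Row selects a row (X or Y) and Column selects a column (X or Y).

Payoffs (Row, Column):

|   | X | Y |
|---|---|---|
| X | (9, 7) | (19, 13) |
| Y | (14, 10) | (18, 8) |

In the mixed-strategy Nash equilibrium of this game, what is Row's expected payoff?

52/3

First find q, the probability Column plays X, from Row's indifference between X and Y: 9q + 19(1−q) = 14q + 18(1−q), giving q = 1/6.
Since Row is indifferent in equilibrium, Row's expected payoff equals the payoff from either row against (1/6, 5/6). Using X: 9(1/6) + 19(5/6) = 52/3.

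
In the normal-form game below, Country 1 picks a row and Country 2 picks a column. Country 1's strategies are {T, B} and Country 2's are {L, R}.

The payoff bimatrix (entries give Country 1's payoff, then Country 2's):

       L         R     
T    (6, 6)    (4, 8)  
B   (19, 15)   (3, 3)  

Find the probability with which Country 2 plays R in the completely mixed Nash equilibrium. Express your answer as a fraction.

13/14

Let q be the probability that Country 2 plays L. In a completely mixed equilibrium, Country 1 must be indifferent between T and B.
Country 1's expected payoff from T is 6q + 4(1−q); from B it is 19q + 3(1−q).
Setting these equal: 2q + 4 = 16q + 3, so q = 1/14.
Therefore Country 2 plays R with probability 1 − 1/14 = 13/14.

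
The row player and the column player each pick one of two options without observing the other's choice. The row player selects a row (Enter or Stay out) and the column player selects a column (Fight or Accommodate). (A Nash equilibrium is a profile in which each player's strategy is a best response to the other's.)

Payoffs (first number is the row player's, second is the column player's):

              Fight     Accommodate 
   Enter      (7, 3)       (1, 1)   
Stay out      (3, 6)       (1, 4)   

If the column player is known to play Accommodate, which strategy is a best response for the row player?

Against Accommodate, the row player earns 1 from Enter and 1 from Stay out.
So either strategy is a best response.

either — both Enter and Stay out are best responses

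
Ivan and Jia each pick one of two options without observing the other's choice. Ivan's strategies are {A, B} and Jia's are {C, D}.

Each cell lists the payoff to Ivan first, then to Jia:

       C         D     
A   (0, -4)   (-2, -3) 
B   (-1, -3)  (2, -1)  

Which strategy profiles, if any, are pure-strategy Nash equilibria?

(B, D)

(A, C): Jia prefers D (-3 > -4) — not an equilibrium.
(A, D): Ivan prefers B (2 > -2) — not an equilibrium.
(B, C): Ivan prefers A (0 > -1); Jia prefers D (-1 > -3) — not an equilibrium.
(B, D): Ivan gets 2 ≥ -2 from A, and Jia gets -1 ≥ -3 from C — Nash equilibrium.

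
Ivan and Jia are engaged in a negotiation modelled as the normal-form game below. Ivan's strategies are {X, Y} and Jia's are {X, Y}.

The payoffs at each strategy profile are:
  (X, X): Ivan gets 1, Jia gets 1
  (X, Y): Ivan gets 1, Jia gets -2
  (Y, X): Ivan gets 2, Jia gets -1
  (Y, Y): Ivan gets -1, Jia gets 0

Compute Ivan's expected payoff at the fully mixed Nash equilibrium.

1

First find q, the probability Jia plays X, from Ivan's indifference between X and Y: q + (1−q) = 2q − (1−q), giving q = 2/3.
Since Ivan is indifferent in equilibrium, Ivan's expected payoff equals the payoff from either row against (2/3, 1/3). Using X: (2/3) + (1/3) = 1.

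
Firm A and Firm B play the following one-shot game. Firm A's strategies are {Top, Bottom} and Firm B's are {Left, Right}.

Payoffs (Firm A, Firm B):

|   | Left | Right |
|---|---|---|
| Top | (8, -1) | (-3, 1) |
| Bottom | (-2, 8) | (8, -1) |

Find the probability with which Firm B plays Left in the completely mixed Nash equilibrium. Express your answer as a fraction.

11/21

Let y be the probability that Firm B plays Left. In a completely mixed equilibrium, Firm A must be indifferent between Top and Bottom.
Firm A's expected payoff from Top is 8y − 3(1−y); from Bottom it is −2y + 8(1−y).
Setting these equal: 11y − 3 = −10y + 8, so y = 11/21.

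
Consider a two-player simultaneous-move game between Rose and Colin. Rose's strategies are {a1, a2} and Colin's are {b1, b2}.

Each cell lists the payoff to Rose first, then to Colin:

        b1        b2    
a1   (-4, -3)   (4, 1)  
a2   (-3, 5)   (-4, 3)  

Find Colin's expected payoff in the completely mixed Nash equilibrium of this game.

First find p, the probability Rose plays a1, from Colin's indifference between b1 and b2: −3p + 5(1−p) = p + 3(1−p), giving p = 1/3.
Since Colin is indifferent in equilibrium, Colin's expected payoff equals the payoff from either column against (1/3, 2/3). Using b1: −3(1/3) + 5(2/3) = 7/3.

7/3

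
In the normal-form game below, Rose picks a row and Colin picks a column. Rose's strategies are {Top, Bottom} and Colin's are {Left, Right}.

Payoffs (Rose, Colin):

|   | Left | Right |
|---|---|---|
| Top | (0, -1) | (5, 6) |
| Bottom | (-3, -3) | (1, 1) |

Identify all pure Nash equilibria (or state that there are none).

(Top, Right)

(Top, Left): Colin prefers Right (6 > -1) — not an equilibrium.
(Top, Right): Rose gets 5 ≥ 1 from Bottom, and Colin gets 6 ≥ -1 from Left — Nash equilibrium.
(Bottom, Left): Rose prefers Top (0 > -3); Colin prefers Right (1 > -3) — not an equilibrium.
(Bottom, Right): Rose prefers Top (5 > 1) — not an equilibrium.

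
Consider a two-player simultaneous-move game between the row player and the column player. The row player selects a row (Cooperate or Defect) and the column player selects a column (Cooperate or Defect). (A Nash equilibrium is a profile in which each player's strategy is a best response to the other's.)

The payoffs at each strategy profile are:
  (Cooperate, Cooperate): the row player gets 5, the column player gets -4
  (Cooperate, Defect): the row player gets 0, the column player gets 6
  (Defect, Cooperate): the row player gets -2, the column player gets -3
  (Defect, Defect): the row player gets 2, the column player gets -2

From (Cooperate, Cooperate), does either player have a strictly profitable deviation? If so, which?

The column player

The row player at (Cooperate, Cooperate) earns 5; deviating to Defect yields -2 — not better.
The column player earns -4; deviating to Defect yields 6 — a strict improvement.
Only the column player has a strictly profitable deviation.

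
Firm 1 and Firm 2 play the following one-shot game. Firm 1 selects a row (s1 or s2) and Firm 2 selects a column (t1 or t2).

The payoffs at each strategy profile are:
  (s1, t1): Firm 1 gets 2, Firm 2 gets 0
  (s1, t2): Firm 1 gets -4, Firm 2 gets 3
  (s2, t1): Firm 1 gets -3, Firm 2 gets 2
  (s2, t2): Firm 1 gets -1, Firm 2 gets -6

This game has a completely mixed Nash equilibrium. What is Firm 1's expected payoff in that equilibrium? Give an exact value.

First find y, the probability Firm 2 plays t1, from Firm 1's indifference between s1 and s2: 2y − 4(1−y) = −3y − (1−y), giving y = 3/8.
Since Firm 1 is indifferent in equilibrium, Firm 1's expected payoff equals the payoff from either row against (3/8, 5/8). Using s1: 2(3/8) − 4(5/8) = -7/4.

-7/4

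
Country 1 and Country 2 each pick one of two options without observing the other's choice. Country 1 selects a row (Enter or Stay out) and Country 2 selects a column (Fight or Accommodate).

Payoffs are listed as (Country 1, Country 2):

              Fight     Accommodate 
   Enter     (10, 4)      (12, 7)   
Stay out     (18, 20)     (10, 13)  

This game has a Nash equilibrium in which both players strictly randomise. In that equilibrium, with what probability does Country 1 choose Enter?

7/10

Let x be the probability that Country 1 plays Enter. In a completely mixed equilibrium, Country 2 must be indifferent between Fight and Accommodate.
Country 2's expected payoff from Fight is 4x + 20(1−x); from Accommodate it is 7x + 13(1−x).
Setting these equal: −16x + 20 = −6x + 13, so x = 7/10.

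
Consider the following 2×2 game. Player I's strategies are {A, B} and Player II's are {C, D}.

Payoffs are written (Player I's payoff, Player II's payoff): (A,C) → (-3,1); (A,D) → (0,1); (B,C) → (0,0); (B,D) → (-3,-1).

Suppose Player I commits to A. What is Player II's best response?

Against A, Player II earns 1 from C and 1 from D.
So either strategy is a best response.

either — both C and D are best responses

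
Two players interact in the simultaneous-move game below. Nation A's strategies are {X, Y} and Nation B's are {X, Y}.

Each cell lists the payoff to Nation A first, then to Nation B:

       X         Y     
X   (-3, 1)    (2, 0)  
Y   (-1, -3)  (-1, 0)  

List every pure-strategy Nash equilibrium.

none

(X, X): Nation A prefers Y (-1 > -3) — not an equilibrium.
(X, Y): Nation B prefers X (1 > 0) — not an equilibrium.
(Y, X): Nation B prefers Y (0 > -3) — not an equilibrium.
(Y, Y): Nation A prefers X (2 > -1) — not an equilibrium.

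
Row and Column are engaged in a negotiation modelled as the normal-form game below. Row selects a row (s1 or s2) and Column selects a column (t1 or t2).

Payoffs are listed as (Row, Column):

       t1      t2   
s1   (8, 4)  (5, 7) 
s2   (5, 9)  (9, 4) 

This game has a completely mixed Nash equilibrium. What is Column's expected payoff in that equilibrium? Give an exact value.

47/8

First find p, the probability Row plays s1, from Column's indifference between t1 and t2: 4p + 9(1−p) = 7p + 4(1−p), giving p = 5/8.
Since Column is indifferent in equilibrium, Column's expected payoff equals the payoff from either column against (5/8, 3/8). Using t1: 4(5/8) + 9(3/8) = 47/8.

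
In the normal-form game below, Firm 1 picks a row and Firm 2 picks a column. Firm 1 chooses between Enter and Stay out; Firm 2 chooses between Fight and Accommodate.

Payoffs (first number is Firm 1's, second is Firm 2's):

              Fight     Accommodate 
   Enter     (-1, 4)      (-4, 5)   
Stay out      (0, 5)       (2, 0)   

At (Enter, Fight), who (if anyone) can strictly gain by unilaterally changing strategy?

Firm 1 at (Enter, Fight) earns -1; deviating to Stay out yields 0 — a strict improvement.
Firm 2 earns 4; deviating to Accommodate yields 5 — a strict improvement.
Both Firm 1 and Firm 2 have strictly profitable deviations.

Both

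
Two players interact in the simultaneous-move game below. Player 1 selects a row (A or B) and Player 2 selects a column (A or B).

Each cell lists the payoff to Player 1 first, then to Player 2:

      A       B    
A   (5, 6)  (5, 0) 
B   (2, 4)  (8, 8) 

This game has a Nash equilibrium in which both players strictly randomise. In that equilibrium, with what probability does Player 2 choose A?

Let q be the probability that Player 2 plays A. In a completely mixed equilibrium, Player 1 must be indifferent between A and B.
Player 1's expected payoff from A is 5q + 5(1−q); from B it is 2q + 8(1−q).
Setting these equal: 5 = −6q + 8, so q = 1/2.

1/2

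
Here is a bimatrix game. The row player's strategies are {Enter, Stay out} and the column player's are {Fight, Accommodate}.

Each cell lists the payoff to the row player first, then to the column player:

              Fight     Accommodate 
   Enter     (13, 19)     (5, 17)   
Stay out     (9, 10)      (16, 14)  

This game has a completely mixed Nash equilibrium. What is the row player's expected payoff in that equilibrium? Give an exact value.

First find q, the probability the column player plays Fight, from the row player's indifference between Enter and Stay out: 13q + 5(1−q) = 9q + 16(1−q), giving q = 11/15.
Since the row player is indifferent in equilibrium, the row player's expected payoff equals the payoff from either row against (11/15, 4/15). Using Enter: 13(11/15) + 5(4/15) = 163/15.

163/15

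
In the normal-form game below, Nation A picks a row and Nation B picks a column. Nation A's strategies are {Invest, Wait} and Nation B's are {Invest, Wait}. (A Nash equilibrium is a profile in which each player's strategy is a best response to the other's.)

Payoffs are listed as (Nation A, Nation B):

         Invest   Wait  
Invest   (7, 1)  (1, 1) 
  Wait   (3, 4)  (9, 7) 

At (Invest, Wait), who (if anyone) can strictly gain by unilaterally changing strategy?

Nation A

Nation A at (Invest, Wait) earns 1; deviating to Wait yields 9 — a strict improvement.
Nation B earns 1; deviating to Invest yields 1 — not better.
Only Nation A has a strictly profitable deviation.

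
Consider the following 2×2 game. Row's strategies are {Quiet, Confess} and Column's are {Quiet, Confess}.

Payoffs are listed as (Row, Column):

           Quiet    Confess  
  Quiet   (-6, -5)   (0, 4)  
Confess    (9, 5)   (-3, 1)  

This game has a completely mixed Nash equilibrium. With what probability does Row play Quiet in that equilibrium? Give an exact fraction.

4/13

Let r be the probability that Row plays Quiet. In a completely mixed equilibrium, Column must be indifferent between Quiet and Confess.
Column's expected payoff from Quiet is −5r + 5(1−r); from Confess it is 4r + (1−r).
Setting these equal: −10r + 5 = 3r + 1, so r = 4/13.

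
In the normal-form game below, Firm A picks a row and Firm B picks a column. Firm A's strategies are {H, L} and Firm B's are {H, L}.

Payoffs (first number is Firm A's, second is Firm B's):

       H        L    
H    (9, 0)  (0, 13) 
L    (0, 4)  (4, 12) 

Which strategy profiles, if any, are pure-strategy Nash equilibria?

(L, L)

(H, H): Firm B prefers L (13 > 0) — not an equilibrium.
(H, L): Firm A prefers L (4 > 0) — not an equilibrium.
(L, H): Firm A prefers H (9 > 0); Firm B prefers L (12 > 4) — not an equilibrium.
(L, L): Firm A gets 4 ≥ 0 from H, and Firm B gets 12 ≥ 4 from H — Nash equilibrium.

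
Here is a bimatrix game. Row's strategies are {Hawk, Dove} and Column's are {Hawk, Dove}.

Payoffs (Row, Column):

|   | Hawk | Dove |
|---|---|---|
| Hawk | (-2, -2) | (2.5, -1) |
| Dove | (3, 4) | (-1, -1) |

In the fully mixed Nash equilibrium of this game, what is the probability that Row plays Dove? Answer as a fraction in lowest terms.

1/6

Let p be the probability that Row plays Hawk. In a completely mixed equilibrium, Column must be indifferent between Hawk and Dove.
Column's expected payoff from Hawk is −2p + 4(1−p); from Dove it is −p − (1−p).
Setting these equal: −6p + 4 = -1, so p = 5/6.
Therefore Row plays Dove with probability 1 − 5/6 = 1/6.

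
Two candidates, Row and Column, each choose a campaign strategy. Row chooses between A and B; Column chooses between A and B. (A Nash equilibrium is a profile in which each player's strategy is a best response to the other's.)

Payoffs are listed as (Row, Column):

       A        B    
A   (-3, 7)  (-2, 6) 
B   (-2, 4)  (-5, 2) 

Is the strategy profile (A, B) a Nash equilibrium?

No

At (A, B), Row earns -2; switching to B would give -5, so Row has no profitable deviation.
Column earns 6; switching to A would give 7, so Column would deviate.
Since at least one player can profitably deviate, this is not a Nash equilibrium.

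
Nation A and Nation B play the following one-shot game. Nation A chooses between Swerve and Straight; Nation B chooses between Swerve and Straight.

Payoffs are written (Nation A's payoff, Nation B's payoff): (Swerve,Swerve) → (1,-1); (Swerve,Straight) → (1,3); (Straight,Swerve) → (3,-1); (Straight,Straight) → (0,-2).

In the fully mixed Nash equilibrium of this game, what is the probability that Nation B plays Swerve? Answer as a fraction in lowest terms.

Let y be the probability that Nation B plays Swerve. In a completely mixed equilibrium, Nation A must be indifferent between Swerve and Straight.
Nation A's expected payoff from Swerve is y + (1−y); from Straight it is 3y.
Setting these equal: 1 = 3y, so y = 1/3.

1/3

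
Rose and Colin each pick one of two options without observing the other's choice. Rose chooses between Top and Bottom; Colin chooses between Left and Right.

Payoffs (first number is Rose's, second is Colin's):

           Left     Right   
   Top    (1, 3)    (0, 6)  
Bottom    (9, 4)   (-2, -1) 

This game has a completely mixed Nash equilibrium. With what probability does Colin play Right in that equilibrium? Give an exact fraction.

4/5

Let q be the probability that Colin plays Left. In a completely mixed equilibrium, Rose must be indifferent between Top and Bottom.
Rose's expected payoff from Top is q; from Bottom it is 9q − 2(1−q).
Setting these equal: q = 11q − 2, so q = 1/5.
Therefore Colin plays Right with probability 1 − 1/5 = 4/5.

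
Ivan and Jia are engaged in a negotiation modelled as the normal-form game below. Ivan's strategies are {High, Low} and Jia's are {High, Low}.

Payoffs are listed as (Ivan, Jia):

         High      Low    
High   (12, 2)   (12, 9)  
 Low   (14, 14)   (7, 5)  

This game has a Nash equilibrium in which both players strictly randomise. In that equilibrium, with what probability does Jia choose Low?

2/7

Let c be the probability that Jia plays High. In a completely mixed equilibrium, Ivan must be indifferent between High and Low.
Ivan's expected payoff from High is 12c + 12(1−c); from Low it is 14c + 7(1−c).
Setting these equal: 12 = 7c + 7, so c = 5/7.
Therefore Jia plays Low with probability 1 − 5/7 = 2/7.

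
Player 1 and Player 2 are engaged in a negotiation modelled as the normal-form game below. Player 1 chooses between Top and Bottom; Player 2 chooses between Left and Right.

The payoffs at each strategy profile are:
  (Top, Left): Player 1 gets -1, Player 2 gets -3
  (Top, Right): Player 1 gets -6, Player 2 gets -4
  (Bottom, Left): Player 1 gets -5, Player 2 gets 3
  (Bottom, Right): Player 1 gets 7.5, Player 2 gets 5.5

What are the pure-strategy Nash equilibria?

(Top, Left) and (Bottom, Right)

(Top, Left): Player 1 gets -1 ≥ -5 from Bottom, and Player 2 gets -3 ≥ -4 from Right — Nash equilibrium.
(Top, Right): Player 1 prefers Bottom (7.5 > -6); Player 2 prefers Left (-3 > -4) — not an equilibrium.
(Bottom, Left): Player 1 prefers Top (-1 > -5); Player 2 prefers Right (5.5 > 3) — not an equilibrium.
(Bottom, Right): Player 1 gets 7.5 ≥ -6 from Top, and Player 2 gets 5.5 ≥ 3 from Left — Nash equilibrium.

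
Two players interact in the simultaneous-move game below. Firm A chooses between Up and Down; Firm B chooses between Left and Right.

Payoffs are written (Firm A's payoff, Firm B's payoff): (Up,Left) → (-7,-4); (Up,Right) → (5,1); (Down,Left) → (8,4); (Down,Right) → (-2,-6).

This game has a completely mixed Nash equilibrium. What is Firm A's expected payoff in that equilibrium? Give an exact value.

13/11

First find y, the probability Firm B plays Left, from Firm A's indifference between Up and Down: −7y + 5(1−y) = 8y − 2(1−y), giving y = 7/22.
Since Firm A is indifferent in equilibrium, Firm A's expected payoff equals the payoff from either row against (7/22, 15/22). Using Up: −7(7/22) + 5(15/22) = 13/11.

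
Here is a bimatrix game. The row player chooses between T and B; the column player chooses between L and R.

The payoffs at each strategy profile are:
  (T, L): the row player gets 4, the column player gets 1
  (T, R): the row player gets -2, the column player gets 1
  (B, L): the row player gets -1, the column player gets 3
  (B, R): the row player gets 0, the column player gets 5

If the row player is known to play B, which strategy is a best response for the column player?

R

Against B, the column player earns 3 from L and 5 from R.
So R is the best response.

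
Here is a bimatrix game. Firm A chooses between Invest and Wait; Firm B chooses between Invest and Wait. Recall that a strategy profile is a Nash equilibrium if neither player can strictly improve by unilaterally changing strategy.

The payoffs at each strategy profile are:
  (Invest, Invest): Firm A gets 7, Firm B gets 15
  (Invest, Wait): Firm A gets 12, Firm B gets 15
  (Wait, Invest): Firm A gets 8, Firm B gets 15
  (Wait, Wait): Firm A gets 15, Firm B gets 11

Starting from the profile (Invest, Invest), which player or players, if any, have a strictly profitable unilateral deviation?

Firm A at (Invest, Invest) earns 7; deviating to Wait yields 8 — a strict improvement.
Firm B earns 15; deviating to Wait yields 15 — not better.
Only Firm A has a strictly profitable deviation.

Firm A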